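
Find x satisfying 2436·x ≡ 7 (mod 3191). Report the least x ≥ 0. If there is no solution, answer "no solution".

2650

First find gcd(2436, 3191):
3191 = 1·2436 + 755
2436 = 3·755 + 171
755 = 4·171 + 71
171 = 2·71 + 29
71 = 2·29 + 13
29 = 2·13 + 3
13 = 4·3 + 1
3 = 3·1 + 0
gcd = 1, so a unique solution mod 3191 exists.
Back-substitute for the Bézout coefficients:
1 = 13 − 4·3
1 = −4·29 + 9·13
1 = 9·71 − 22·29
1 = −22·171 + 53·71
1 = 53·755 − 234·171
1 = −234·2436 + 755·755
1 = 755·3191 − 989·2436
So 2436·(-989) ≡ 1 (mod 3191), giving 2436⁻¹ ≡ 2202.
x ≡ 2436⁻¹·7 ≡ 2202·7 ≡ 2650 (mod 3191).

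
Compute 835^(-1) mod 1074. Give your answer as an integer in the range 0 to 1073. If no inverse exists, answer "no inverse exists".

355

Apply the Euclidean algorithm to 1074 and 835:
1074 = 1×835 + 239
835 = 3×239 + 118
239 = 2×118 + 3
118 = 39×3 + 1
3 = 3×1 + 0
Since gcd(835, 1074) = 1, back-substitute to write 1 as a combination:
1 = 118 − 39·3
1 = −39·239 + 79·118
1 = 79·835 − 276·239
1 = −276·1074 + 355·835
So 835·355 ≡ 1 (mod 1074).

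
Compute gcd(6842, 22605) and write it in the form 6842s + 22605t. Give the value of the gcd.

11

Repeated division:
22605 = 3×6842 + 2079
6842 = 3×2079 + 605
2079 = 3×605 + 264
605 = 2×264 + 77
264 = 3×77 + 33
77 = 2×33 + 11
33 = 3×11 + 0
gcd(6842, 22605) = 11.
Back-substituting:
11 = 77 − 2·33
11 = −2·264 + 7·77
11 = 7·605 − 16·264
11 = −16·2079 + 55·605
11 = 55·6842 − 181·2079
11 = −181·22605 + 598·6842
So 11 = (-181)·22605 + (598)·6842.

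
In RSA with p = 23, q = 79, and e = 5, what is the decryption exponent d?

1373

φ(n) = (p−1)(q−1) = 22·78 = 1716.
Need d with 5·d ≡ 1 (mod 1716). Apply the extended Euclidean algorithm:
1716 = 343×5 + 1
5 = 5×1 + 0
Back-substitute:
1 = 1716 − 343·5
So 5·(-343) ≡ 1 (mod 1716), hence d ≡ -343 ≡ 1373 (mod 1716).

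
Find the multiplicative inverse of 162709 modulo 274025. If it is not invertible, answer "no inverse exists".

191689

Run Euclid on (274025, 162709):
274025 = 1×162709 + 111316
162709 = 1×111316 + 51393
111316 = 2×51393 + 8530
51393 = 6×8530 + 213
8530 = 40×213 + 10
213 = 21×10 + 3
10 = 3×3 + 1
3 = 3×1 + 0
The gcd is 1. Working backward:
1 = 10 − 3·3
1 = −3·213 + 64·10
1 = 64·8530 − 2563·213
1 = −2563·51393 + 15442·8530
1 = 15442·111316 − 33447·51393
1 = −33447·162709 + 48889·111316
1 = 48889·274025 − 82336·162709
Thus 162709·(-82336) ≡ 1 (mod 274025); reducing, -82336 mod 274025 = 191689.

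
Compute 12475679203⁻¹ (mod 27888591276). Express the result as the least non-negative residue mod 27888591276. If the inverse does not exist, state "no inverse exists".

no inverse exists

Compute gcd(12475679203, 27888591276):
27888591276 = 2·12475679203 + 2937232870
12475679203 = 4·2937232870 + 726747723
2937232870 = 4·726747723 + 30241978
726747723 = 24·30241978 + 940251
30241978 = 32·940251 + 153946
940251 = 6·153946 + 16575
153946 = 9·16575 + 4771
16575 = 3·4771 + 2262
4771 = 2·2262 + 247
2262 = 9·247 + 39
247 = 6·39 + 13
39 = 3·13 + 0
gcd(12475679203, 27888591276) = 13 ≠ 1, so 12475679203 has no multiplicative inverse modulo 27888591276.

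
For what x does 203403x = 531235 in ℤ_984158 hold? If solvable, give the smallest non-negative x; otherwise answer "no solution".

473035

First find gcd(203403, 984158):
984158 = 4*203403 + 170546
203403 = 1*170546 + 32857
170546 = 5*32857 + 6261
32857 = 5*6261 + 1552
6261 = 4*1552 + 53
1552 = 29*53 + 15
53 = 3*15 + 8
15 = 1*8 + 7
8 = 1*7 + 1
7 = 7*1 + 0
gcd = 1, so a unique solution mod 984158 exists.
Back-substitute for the Bézout coefficients:
1 = 8 − 7
1 = −15 + 2·8
1 = 2·53 − 7·15
1 = −7·1552 + 205·53
1 = 205·6261 − 827·1552
1 = −827·32857 + 4340·6261
1 = 4340·170546 − 22527·32857
1 = −22527·203403 + 26867·170546
1 = 26867·984158 − 129995·203403
So 203403·(-129995) ≡ 1 (mod 984158), giving 203403⁻¹ ≡ 854163.
x ≡ 203403⁻¹·531235 ≡ 854163·531235 ≡ 473035 (mod 984158).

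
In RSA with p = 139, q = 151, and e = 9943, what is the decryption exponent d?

φ(n) = (p−1)(q−1) = 138·150 = 20700.
Need d with 9943·d ≡ 1 (mod 20700). Apply the extended Euclidean algorithm:
20700 = 2*9943 + 814
9943 = 12*814 + 175
814 = 4*175 + 114
175 = 1*114 + 61
114 = 1*61 + 53
61 = 1*53 + 8
53 = 6*8 + 5
8 = 1*5 + 3
5 = 1*3 + 2
3 = 1*2 + 1
2 = 2*1 + 0
Back-substitute:
1 = 3 − 2
1 = −5 + 2·3
1 = 2·8 − 3·5
1 = −3·53 + 20·8
1 = 20·61 − 23·53
1 = −23·114 + 43·61
1 = 43·175 − 66·114
1 = −66·814 + 307·175
1 = 307·9943 − 3750·814
1 = −3750·20700 + 7807·9943
So 9943·7807 ≡ 1 (mod 20700), hence d = 7807.

7807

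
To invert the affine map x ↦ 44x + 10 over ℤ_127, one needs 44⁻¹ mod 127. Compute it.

Extended Euclidean algorithm:
127 = 2*44 + 39
44 = 1*39 + 5
39 = 7*5 + 4
5 = 1*4 + 1
4 = 4*1 + 0
gcd = 1, so the inverse exists. Back-substitute:
1 = 5 − 4
1 = −39 + 8·5
1 = 8·44 − 9·39
1 = −9·127 + 26·44
So 44·26 ≡ 1 (mod 127).

26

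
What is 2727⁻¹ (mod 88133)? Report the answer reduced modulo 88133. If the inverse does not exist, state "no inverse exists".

Apply the Euclidean algorithm to 88133 and 2727:
88133 = 32×2727 + 869
2727 = 3×869 + 120
869 = 7×120 + 29
120 = 4×29 + 4
29 = 7×4 + 1
4 = 4×1 + 0
Since gcd(2727, 88133) = 1, back-substitute to write 1 as a combination:
1 = 29 − 7·4
1 = −7·120 + 29·29
1 = 29·869 − 210·120
1 = −210·2727 + 659·869
1 = 659·88133 − 21298·2727
Hence 2727⁻¹ ≡ -21298 ≡ 66835 (mod 88133).

66835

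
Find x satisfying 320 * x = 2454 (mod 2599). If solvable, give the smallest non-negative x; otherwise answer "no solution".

First find gcd(320, 2599):
2599 = 8*320 + 39
320 = 8*39 + 8
39 = 4*8 + 7
8 = 1*7 + 1
7 = 7*1 + 0
gcd = 1, so a unique solution mod 2599 exists.
Back-substitute for the Bézout coefficients:
1 = 8 − 7
1 = −39 + 5·8
1 = 5·320 − 41·39
1 = −41·2599 + 333·320
So 320·(333) ≡ 1 (mod 2599), giving 320⁻¹ ≡ 333.
x ≡ 320⁻¹·2454 ≡ 333·2454 ≡ 1096 (mod 2599).

1096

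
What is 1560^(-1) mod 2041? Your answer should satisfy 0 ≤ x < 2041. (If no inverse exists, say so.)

no inverse exists

Euclidean algorithm on 2041, 1560:
2041 = 1·1560 + 481
1560 = 3·481 + 117
481 = 4·117 + 13
117 = 9·13 + 0
The gcd is 13, not 1, hence no inverse exists.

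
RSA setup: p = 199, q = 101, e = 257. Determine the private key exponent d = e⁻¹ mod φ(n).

φ(n) = (p−1)(q−1) = 198·100 = 19800.
Need d with 257·d ≡ 1 (mod 19800). Apply the extended Euclidean algorithm:
19800 = 77*257 + 11
257 = 23*11 + 4
11 = 2*4 + 3
4 = 1*3 + 1
3 = 3*1 + 0
Back-substitute:
1 = 4 − 3
1 = −11 + 3·4
1 = 3·257 − 70·11
1 = −70·19800 + 5393·257
So 257·5393 ≡ 1 (mod 19800), hence d = 5393.

5393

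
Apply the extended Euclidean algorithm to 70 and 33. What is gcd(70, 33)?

Repeated division:
70 = 2·33 + 4
33 = 8·4 + 1
4 = 4·1 + 0
gcd(70, 33) = 1.
Back-substituting:
1 = 33 − 8·4
1 = −8·70 + 17·33
So 1 = (-8)·70 + (17)·33.

1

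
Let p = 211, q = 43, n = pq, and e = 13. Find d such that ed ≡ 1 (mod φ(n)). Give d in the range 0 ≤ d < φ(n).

φ(n) = (p−1)(q−1) = 210·42 = 8820.
Need d with 13·d ≡ 1 (mod 8820). Apply the extended Euclidean algorithm:
8820 = 678·13 + 6
13 = 2·6 + 1
6 = 6·1 + 0
Back-substitute:
1 = 13 − 2·6
1 = −2·8820 + 1357·13
So 13·1357 ≡ 1 (mod 8820), hence d = 1357.

1357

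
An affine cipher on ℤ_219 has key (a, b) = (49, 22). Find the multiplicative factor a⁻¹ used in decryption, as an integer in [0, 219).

Run Euclid on (219, 49):
219 = 4*49 + 23
49 = 2*23 + 3
23 = 7*3 + 2
3 = 1*2 + 1
2 = 2*1 + 0
The gcd is 1. Working backward:
1 = 3 − 2
1 = −23 + 8·3
1 = 8·49 − 17·23
1 = −17·219 + 76·49
So 49·76 ≡ 1 (mod 219).

76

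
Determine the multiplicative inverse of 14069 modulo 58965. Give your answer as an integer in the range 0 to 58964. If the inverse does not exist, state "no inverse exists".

49799

gcd(58965, 14069) by repeated division:
58965 = 4*14069 + 2689
14069 = 5*2689 + 624
2689 = 4*624 + 193
624 = 3*193 + 45
193 = 4*45 + 13
45 = 3*13 + 6
13 = 2*6 + 1
6 = 6*1 + 0
gcd = 1, so the inverse exists. Back-substitute:
1 = 13 − 2·6
1 = −2·45 + 7·13
1 = 7·193 − 30·45
1 = −30·624 + 97·193
1 = 97·2689 − 418·624
1 = −418·14069 + 2187·2689
1 = 2187·58965 − 9166·14069
So 14069·(-9166) ≡ 1 (mod 58965), and -9166 ≡ 49799 (mod 58965).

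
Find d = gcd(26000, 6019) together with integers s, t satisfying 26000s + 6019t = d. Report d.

13

Euclidean algorithm:
26000 = 4*6019 + 1924
6019 = 3*1924 + 247
1924 = 7*247 + 195
247 = 1*195 + 52
195 = 3*52 + 39
52 = 1*39 + 13
39 = 3*13 + 0
gcd(26000, 6019) = 13.
Working backward:
13 = 52 − 39
13 = −195 + 4·52
13 = 4·247 − 5·195
13 = −5·1924 + 39·247
13 = 39·6019 − 122·1924
13 = −122·26000 + 527·6019
So 13 = (-122)·26000 + (527)·6019.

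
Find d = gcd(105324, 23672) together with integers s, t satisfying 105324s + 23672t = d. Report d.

Repeated division:
105324 = 4×23672 + 10636
23672 = 2×10636 + 2400
10636 = 4×2400 + 1036
2400 = 2×1036 + 328
1036 = 3×328 + 52
328 = 6×52 + 16
52 = 3×16 + 4
16 = 4×4 + 0
gcd(105324, 23672) = 4.
Working backward:
4 = 52 − 3·16
4 = −3·328 + 19·52
4 = 19·1036 − 60·328
4 = −60·2400 + 139·1036
4 = 139·10636 − 616·2400
4 = −616·23672 + 1371·10636
4 = 1371·105324 − 6100·23672
So 4 = (1371)·105324 + (-6100)·23672.

4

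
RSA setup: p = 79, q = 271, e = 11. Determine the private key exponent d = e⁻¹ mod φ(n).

17231

φ(n) = (p−1)(q−1) = 78·270 = 21060.
Need d with 11·d ≡ 1 (mod 21060). Apply the extended Euclidean algorithm:
21060 = 1914·11 + 6
11 = 1·6 + 5
6 = 1·5 + 1
5 = 5·1 + 0
Back-substitute:
1 = 6 − 5
1 = −11 + 2·6
1 = 2·21060 − 3829·11
So 11·(-3829) ≡ 1 (mod 21060), hence d ≡ -3829 ≡ 17231 (mod 21060).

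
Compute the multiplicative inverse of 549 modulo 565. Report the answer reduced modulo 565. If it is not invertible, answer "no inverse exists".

459

gcd(565, 549) by repeated division:
565 = 1*549 + 16
549 = 34*16 + 5
16 = 3*5 + 1
5 = 5*1 + 0
gcd = 1, so the inverse exists. Back-substitute:
1 = 16 − 3·5
1 = −3·549 + 103·16
1 = 103·565 − 106·549
Thus 549·(-106) ≡ 1 (mod 565); reducing, -106 mod 565 = 459.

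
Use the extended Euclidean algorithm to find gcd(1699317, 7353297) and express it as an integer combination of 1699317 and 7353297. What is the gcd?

9

Euclidean algorithm:
7353297 = 4×1699317 + 556029
1699317 = 3×556029 + 31230
556029 = 17×31230 + 25119
31230 = 1×25119 + 6111
25119 = 4×6111 + 675
6111 = 9×675 + 36
675 = 18×36 + 27
36 = 1×27 + 9
27 = 3×9 + 0
gcd(1699317, 7353297) = 9.
Back-substituting:
9 = 36 − 27
9 = −675 + 19·36
9 = 19·6111 − 172·675
9 = −172·25119 + 707·6111
9 = 707·31230 − 879·25119
9 = −879·556029 + 15650·31230
9 = 15650·1699317 − 47829·556029
9 = −47829·7353297 + 206966·1699317
So 9 = (-47829)·7353297 + (206966)·1699317.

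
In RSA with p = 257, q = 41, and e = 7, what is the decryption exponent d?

φ(n) = (p−1)(q−1) = 256·40 = 10240.
Need d with 7·d ≡ 1 (mod 10240). Apply the extended Euclidean algorithm:
10240 = 1462×7 + 6
7 = 1×6 + 1
6 = 6×1 + 0
Back-substitute:
1 = 7 − 6
1 = −10240 + 1463·7
So 7·1463 ≡ 1 (mod 10240), hence d = 1463.

1463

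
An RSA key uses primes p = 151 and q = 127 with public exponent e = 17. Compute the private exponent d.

φ(n) = (p−1)(q−1) = 150·126 = 18900.
Need d with 17·d ≡ 1 (mod 18900). Apply the extended Euclidean algorithm:
18900 = 1111·17 + 13
17 = 1·13 + 4
13 = 3·4 + 1
4 = 4·1 + 0
Back-substitute:
1 = 13 − 3·4
1 = −3·17 + 4·13
1 = 4·18900 − 4447·17
So 17·(-4447) ≡ 1 (mod 18900), hence d ≡ -4447 ≡ 14453 (mod 18900).

14453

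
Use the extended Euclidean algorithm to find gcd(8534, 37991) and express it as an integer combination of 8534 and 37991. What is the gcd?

1

Repeated division:
37991 = 4×8534 + 3855
8534 = 2×3855 + 824
3855 = 4×824 + 559
824 = 1×559 + 265
559 = 2×265 + 29
265 = 9×29 + 4
29 = 7×4 + 1
4 = 4×1 + 0
gcd(8534, 37991) = 1.
Working backward:
1 = 29 − 7·4
1 = −7·265 + 64·29
1 = 64·559 − 135·265
1 = −135·824 + 199·559
1 = 199·3855 − 931·824
1 = −931·8534 + 2061·3855
1 = 2061·37991 − 9175·8534
So 1 = (2061)·37991 + (-9175)·8534.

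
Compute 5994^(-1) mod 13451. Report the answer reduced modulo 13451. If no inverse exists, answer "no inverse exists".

Apply the Euclidean algorithm to 13451 and 5994:
13451 = 2*5994 + 1463
5994 = 4*1463 + 142
1463 = 10*142 + 43
142 = 3*43 + 13
43 = 3*13 + 4
13 = 3*4 + 1
4 = 4*1 + 0
gcd = 1, so the inverse exists. Back-substitute:
1 = 13 − 3·4
1 = −3·43 + 10·13
1 = 10·142 − 33·43
1 = −33·1463 + 340·142
1 = 340·5994 − 1393·1463
1 = −1393·13451 + 3126·5994
So 5994·3126 ≡ 1 (mod 13451).

3126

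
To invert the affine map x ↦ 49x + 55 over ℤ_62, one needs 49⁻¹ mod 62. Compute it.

Extended Euclidean algorithm:
62 = 1×49 + 13
49 = 3×13 + 10
13 = 1×10 + 3
10 = 3×3 + 1
3 = 3×1 + 0
gcd = 1, so the inverse exists. Back-substitute:
1 = 10 − 3·3
1 = −3·13 + 4·10
1 = 4·49 − 15·13
1 = −15·62 + 19·49
So 49·19 ≡ 1 (mod 62).

19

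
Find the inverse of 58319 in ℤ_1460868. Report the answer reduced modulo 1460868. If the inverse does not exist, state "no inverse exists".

Apply the Euclidean algorithm to 1460868 and 58319:
1460868 = 25*58319 + 2893
58319 = 20*2893 + 459
2893 = 6*459 + 139
459 = 3*139 + 42
139 = 3*42 + 13
42 = 3*13 + 3
13 = 4*3 + 1
3 = 3*1 + 0
Since gcd(58319, 1460868) = 1, back-substitute to write 1 as a combination:
1 = 13 − 4·3
1 = −4·42 + 13·13
1 = 13·139 − 43·42
1 = −43·459 + 142·139
1 = 142·2893 − 895·459
1 = −895·58319 + 18042·2893
1 = 18042·1460868 − 451945·58319
Thus 58319·(-451945) ≡ 1 (mod 1460868); reducing, -451945 mod 1460868 = 1008923.

1008923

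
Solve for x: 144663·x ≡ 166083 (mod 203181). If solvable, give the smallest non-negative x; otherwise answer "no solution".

First find gcd(144663, 203181):
203181 = 1*144663 + 58518
144663 = 2*58518 + 27627
58518 = 2*27627 + 3264
27627 = 8*3264 + 1515
3264 = 2*1515 + 234
1515 = 6*234 + 111
234 = 2*111 + 12
111 = 9*12 + 3
12 = 4*3 + 0
gcd = 3 and 3 | 166083, so solutions exist. Divide through by 3: 48221x ≡ 55361 (mod 67727).
Now find 48221⁻¹ mod 67727:
67727 = 1·48221 + 19506
48221 = 2·19506 + 9209
19506 = 2·9209 + 1088
9209 = 8·1088 + 505
1088 = 2·505 + 78
505 = 6·78 + 37
78 = 2·37 + 4
37 = 9·4 + 1
4 = 4·1 + 0
Back-substitute:
1 = 37 − 9·4
1 = −9·78 + 19·37
1 = 19·505 − 123·78
1 = −123·1088 + 265·505
1 = 265·9209 − 2243·1088
1 = −2243·19506 + 4751·9209
1 = 4751·48221 − 11745·19506
1 = −11745·67727 + 16496·48221
So 48221⁻¹ ≡ 16496 (mod 67727).
Then x ≡ 16496·55361 ≡ 4188 (mod 67727); the smallest non-negative solution is x = 4188.

4188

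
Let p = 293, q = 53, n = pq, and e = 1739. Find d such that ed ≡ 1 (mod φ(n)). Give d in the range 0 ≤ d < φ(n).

9299

φ(n) = (p−1)(q−1) = 292·52 = 15184.
Need d with 1739·d ≡ 1 (mod 15184). Apply the extended Euclidean algorithm:
15184 = 8·1739 + 1272
1739 = 1·1272 + 467
1272 = 2·467 + 338
467 = 1·338 + 129
338 = 2·129 + 80
129 = 1·80 + 49
80 = 1·49 + 31
49 = 1·31 + 18
31 = 1·18 + 13
18 = 1·13 + 5
13 = 2·5 + 3
5 = 1·3 + 2
3 = 1·2 + 1
2 = 2·1 + 0
Back-substitute:
1 = 3 − 2
1 = −5 + 2·3
1 = 2·13 − 5·5
1 = −5·18 + 7·13
1 = 7·31 − 12·18
1 = −12·49 + 19·31
1 = 19·80 − 31·49
1 = −31·129 + 50·80
1 = 50·338 − 131·129
1 = −131·467 + 181·338
1 = 181·1272 − 493·467
1 = −493·1739 + 674·1272
1 = 674·15184 − 5885·1739
So 1739·(-5885) ≡ 1 (mod 15184), hence d ≡ -5885 ≡ 9299 (mod 15184).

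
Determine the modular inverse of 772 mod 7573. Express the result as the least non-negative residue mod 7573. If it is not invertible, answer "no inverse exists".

7367

Apply the Euclidean algorithm to 7573 and 772:
7573 = 9×772 + 625
772 = 1×625 + 147
625 = 4×147 + 37
147 = 3×37 + 36
37 = 1×36 + 1
36 = 36×1 + 0
gcd = 1, so the inverse exists. Back-substitute:
1 = 37 − 36
1 = −147 + 4·37
1 = 4·625 − 17·147
1 = −17·772 + 21·625
1 = 21·7573 − 206·772
So 772·(-206) ≡ 1 (mod 7573), and -206 ≡ 7367 (mod 7573).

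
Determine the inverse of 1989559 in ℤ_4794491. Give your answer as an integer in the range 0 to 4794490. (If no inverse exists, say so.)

Compute gcd(1989559, 4794491):
4794491 = 2×1989559 + 815373
1989559 = 2×815373 + 358813
815373 = 2×358813 + 97747
358813 = 3×97747 + 65572
97747 = 1×65572 + 32175
65572 = 2×32175 + 1222
32175 = 26×1222 + 403
1222 = 3×403 + 13
403 = 31×13 + 0
The gcd is 13, not 1, hence no inverse exists.

no inverse exists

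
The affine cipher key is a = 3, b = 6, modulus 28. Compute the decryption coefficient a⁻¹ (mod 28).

Apply the Euclidean algorithm to 28 and 3:
28 = 9*3 + 1
3 = 3*1 + 0
gcd = 1, so the inverse exists. Back-substitute:
1 = 28 − 9·3
So 3·(-9) ≡ 1 (mod 28), and -9 ≡ 19 (mod 28).

19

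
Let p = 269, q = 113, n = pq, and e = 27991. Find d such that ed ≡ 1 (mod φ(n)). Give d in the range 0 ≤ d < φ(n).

5351

φ(n) = (p−1)(q−1) = 268·112 = 30016.
Need d with 27991·d ≡ 1 (mod 30016). Apply the extended Euclidean algorithm:
30016 = 1*27991 + 2025
27991 = 13*2025 + 1666
2025 = 1*1666 + 359
1666 = 4*359 + 230
359 = 1*230 + 129
230 = 1*129 + 101
129 = 1*101 + 28
101 = 3*28 + 17
28 = 1*17 + 11
17 = 1*11 + 6
11 = 1*6 + 5
6 = 1*5 + 1
5 = 5*1 + 0
Back-substitute:
1 = 6 − 5
1 = −11 + 2·6
1 = 2·17 − 3·11
1 = −3·28 + 5·17
1 = 5·101 − 18·28
1 = −18·129 + 23·101
1 = 23·230 − 41·129
1 = −41·359 + 64·230
1 = 64·1666 − 297·359
1 = −297·2025 + 361·1666
1 = 361·27991 − 4990·2025
1 = −4990·30016 + 5351·27991
So 27991·5351 ≡ 1 (mod 30016), hence d = 5351.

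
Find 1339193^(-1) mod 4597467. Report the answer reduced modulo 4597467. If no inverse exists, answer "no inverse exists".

135041

Run Euclid on (4597467, 1339193):
4597467 = 3*1339193 + 579888
1339193 = 2*579888 + 179417
579888 = 3*179417 + 41637
179417 = 4*41637 + 12869
41637 = 3*12869 + 3030
12869 = 4*3030 + 749
3030 = 4*749 + 34
749 = 22*34 + 1
34 = 34*1 + 0
Since gcd(1339193, 4597467) = 1, back-substitute to write 1 as a combination:
1 = 749 − 22·34
1 = −22·3030 + 89·749
1 = 89·12869 − 378·3030
1 = −378·41637 + 1223·12869
1 = 1223·179417 − 5270·41637
1 = −5270·579888 + 17033·179417
1 = 17033·1339193 − 39336·579888
1 = −39336·4597467 + 135041·1339193
So 1339193·135041 ≡ 1 (mod 4597467).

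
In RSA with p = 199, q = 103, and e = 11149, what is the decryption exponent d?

1201

φ(n) = (p−1)(q−1) = 198·102 = 20196.
Need d with 11149·d ≡ 1 (mod 20196). Apply the extended Euclidean algorithm:
20196 = 1·11149 + 9047
11149 = 1·9047 + 2102
9047 = 4·2102 + 639
2102 = 3·639 + 185
639 = 3·185 + 84
185 = 2·84 + 17
84 = 4·17 + 16
17 = 1·16 + 1
16 = 16·1 + 0
Back-substitute:
1 = 17 − 16
1 = −84 + 5·17
1 = 5·185 − 11·84
1 = −11·639 + 38·185
1 = 38·2102 − 125·639
1 = −125·9047 + 538·2102
1 = 538·11149 − 663·9047
1 = −663·20196 + 1201·11149
So 11149·1201 ≡ 1 (mod 20196), hence d = 1201.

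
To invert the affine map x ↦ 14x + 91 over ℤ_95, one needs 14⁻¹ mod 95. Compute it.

Run Euclid on (95, 14):
95 = 6*14 + 11
14 = 1*11 + 3
11 = 3*3 + 2
3 = 1*2 + 1
2 = 2*1 + 0
gcd = 1, so the inverse exists. Back-substitute:
1 = 3 − 2
1 = −11 + 4·3
1 = 4·14 − 5·11
1 = −5·95 + 34·14
So 14·34 ≡ 1 (mod 95).

34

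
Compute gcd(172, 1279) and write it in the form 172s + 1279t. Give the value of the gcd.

1

Repeated division:
1279 = 7×172 + 75
172 = 2×75 + 22
75 = 3×22 + 9
22 = 2×9 + 4
9 = 2×4 + 1
4 = 4×1 + 0
gcd(172, 1279) = 1.
Working backward:
1 = 9 − 2·4
1 = −2·22 + 5·9
1 = 5·75 − 17·22
1 = −17·172 + 39·75
1 = 39·1279 − 290·172
So 1 = (39)·1279 + (-290)·172.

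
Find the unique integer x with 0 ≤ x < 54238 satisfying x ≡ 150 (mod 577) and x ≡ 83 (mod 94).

18037

Write x = 150 + 577·k. Then 577·k ≡ 83 − 150 ≡ 27 (mod 94).
Need 577⁻¹ mod 94. Extended Euclid on (94, 13):
94 = 7·13 + 3
13 = 4·3 + 1
3 = 3·1 + 0
Back-substitute:
1 = 13 − 4·3
1 = −4·94 + 29·13
577⁻¹ ≡ 29 (mod 94), so k ≡ 29·27 ≡ 31 (mod 94).
x = 150 + 577·31 = 18037.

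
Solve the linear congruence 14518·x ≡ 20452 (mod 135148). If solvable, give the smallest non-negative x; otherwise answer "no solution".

16860

First find gcd(14518, 135148):
135148 = 9×14518 + 4486
14518 = 3×4486 + 1060
4486 = 4×1060 + 246
1060 = 4×246 + 76
246 = 3×76 + 18
76 = 4×18 + 4
18 = 4×4 + 2
4 = 2×2 + 0
gcd = 2 and 2 | 20452, so solutions exist. Divide through by 2: 7259x ≡ 10226 (mod 67574).
Now find 7259⁻¹ mod 67574:
67574 = 9*7259 + 2243
7259 = 3*2243 + 530
2243 = 4*530 + 123
530 = 4*123 + 38
123 = 3*38 + 9
38 = 4*9 + 2
9 = 4*2 + 1
2 = 2*1 + 0
Back-substitute:
1 = 9 − 4·2
1 = −4·38 + 17·9
1 = 17·123 − 55·38
1 = −55·530 + 237·123
1 = 237·2243 − 1003·530
1 = −1003·7259 + 3246·2243
1 = 3246·67574 − 30217·7259
So 7259·(-30217) ≡ 1 (mod 67574), i.e. 7259⁻¹ ≡ 37357.
Then x ≡ 37357·10226 ≡ 16860 (mod 67574); the smallest non-negative solution is x = 16860.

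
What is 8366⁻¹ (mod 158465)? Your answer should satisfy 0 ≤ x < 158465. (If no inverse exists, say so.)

92681

Apply the Euclidean algorithm to 158465 and 8366:
158465 = 18*8366 + 7877
8366 = 1*7877 + 489
7877 = 16*489 + 53
489 = 9*53 + 12
53 = 4*12 + 5
12 = 2*5 + 2
5 = 2*2 + 1
2 = 2*1 + 0
Since gcd(8366, 158465) = 1, back-substitute to write 1 as a combination:
1 = 5 − 2·2
1 = −2·12 + 5·5
1 = 5·53 − 22·12
1 = −22·489 + 203·53
1 = 203·7877 − 3270·489
1 = −3270·8366 + 3473·7877
1 = 3473·158465 − 65784·8366
So 8366·(-65784) ≡ 1 (mod 158465), and -65784 ≡ 92681 (mod 158465).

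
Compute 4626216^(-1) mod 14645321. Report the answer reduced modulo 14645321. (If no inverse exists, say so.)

Extended Euclidean algorithm:
14645321 = 3·4626216 + 766673
4626216 = 6·766673 + 26178
766673 = 29·26178 + 7511
26178 = 3·7511 + 3645
7511 = 2·3645 + 221
3645 = 16·221 + 109
221 = 2·109 + 3
109 = 36·3 + 1
3 = 3·1 + 0
gcd = 1, so the inverse exists. Back-substitute:
1 = 109 − 36·3
1 = −36·221 + 73·109
1 = 73·3645 − 1204·221
1 = −1204·7511 + 2481·3645
1 = 2481·26178 − 8647·7511
1 = −8647·766673 + 253244·26178
1 = 253244·4626216 − 1528111·766673
1 = −1528111·14645321 + 4837577·4626216
So 4626216·4837577 ≡ 1 (mod 14645321).

4837577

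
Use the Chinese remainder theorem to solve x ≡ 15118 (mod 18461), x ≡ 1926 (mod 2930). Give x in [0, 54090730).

Write x = 15118 + 18461·k. Then 18461·k ≡ 1926 − 15118 ≡ 1458 (mod 2930).
Need 18461⁻¹ mod 2930. Extended Euclid on (2930, 881):
2930 = 3·881 + 287
881 = 3·287 + 20
287 = 14·20 + 7
20 = 2·7 + 6
7 = 1·6 + 1
6 = 6·1 + 0
Back-substitute:
1 = 7 − 6
1 = −20 + 3·7
1 = 3·287 − 43·20
1 = −43·881 + 132·287
1 = 132·2930 − 439·881
18461⁻¹ ≡ 2491 (mod 2930), so k ≡ 2491·1458 ≡ 1608 (mod 2930).
x = 15118 + 18461·1608 = 29700406.

29700406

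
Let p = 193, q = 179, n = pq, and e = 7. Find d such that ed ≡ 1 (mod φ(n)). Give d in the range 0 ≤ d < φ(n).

φ(n) = (p−1)(q−1) = 192·178 = 34176.
Need d with 7·d ≡ 1 (mod 34176). Apply the extended Euclidean algorithm:
34176 = 4882×7 + 2
7 = 3×2 + 1
2 = 2×1 + 0
Back-substitute:
1 = 7 − 3·2
1 = −3·34176 + 14647·7
So 7·14647 ≡ 1 (mod 34176), hence d = 14647.

14647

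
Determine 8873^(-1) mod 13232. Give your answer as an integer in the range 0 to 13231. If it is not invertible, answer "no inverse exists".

gcd(13232, 8873) by repeated division:
13232 = 1·8873 + 4359
8873 = 2·4359 + 155
4359 = 28·155 + 19
155 = 8·19 + 3
19 = 6·3 + 1
3 = 3·1 + 0
Since gcd(8873, 13232) = 1, back-substitute to write 1 as a combination:
1 = 19 − 6·3
1 = −6·155 + 49·19
1 = 49·4359 − 1378·155
1 = −1378·8873 + 2805·4359
1 = 2805·13232 − 4183·8873
Thus 8873·(-4183) ≡ 1 (mod 13232); reducing, -4183 mod 13232 = 9049.

9049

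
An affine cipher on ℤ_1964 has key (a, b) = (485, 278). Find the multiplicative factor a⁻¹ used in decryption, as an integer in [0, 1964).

gcd(1964, 485) by repeated division:
1964 = 4·485 + 24
485 = 20·24 + 5
24 = 4·5 + 4
5 = 1·4 + 1
4 = 4·1 + 0
Since gcd(485, 1964) = 1, back-substitute to write 1 as a combination:
1 = 5 − 4
1 = −24 + 5·5
1 = 5·485 − 101·24
1 = −101·1964 + 409·485
So 485·409 ≡ 1 (mod 1964).

409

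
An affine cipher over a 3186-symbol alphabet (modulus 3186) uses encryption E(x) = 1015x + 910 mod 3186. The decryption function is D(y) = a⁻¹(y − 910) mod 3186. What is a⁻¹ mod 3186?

gcd(3186, 1015) by repeated division:
3186 = 3·1015 + 141
1015 = 7·141 + 28
141 = 5·28 + 1
28 = 28·1 + 0
The gcd is 1. Working backward:
1 = 141 − 5·28
1 = −5·1015 + 36·141
1 = 36·3186 − 113·1015
Hence 1015⁻¹ ≡ -113 ≡ 3073 (mod 3186).

3073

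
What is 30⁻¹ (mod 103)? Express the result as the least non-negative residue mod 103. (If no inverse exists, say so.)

Apply the Euclidean algorithm to 103 and 30:
103 = 3*30 + 13
30 = 2*13 + 4
13 = 3*4 + 1
4 = 4*1 + 0
Since gcd(30, 103) = 1, back-substitute to write 1 as a combination:
1 = 13 − 3·4
1 = −3·30 + 7·13
1 = 7·103 − 24·30
So 30·(-24) ≡ 1 (mod 103), and -24 ≡ 79 (mod 103).

79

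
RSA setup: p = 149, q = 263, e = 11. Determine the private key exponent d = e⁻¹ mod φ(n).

35251

φ(n) = (p−1)(q−1) = 148·262 = 38776.
Need d with 11·d ≡ 1 (mod 38776). Apply the extended Euclidean algorithm:
38776 = 3525*11 + 1
11 = 11*1 + 0
Back-substitute:
1 = 38776 − 3525·11
So 11·(-3525) ≡ 1 (mod 38776), hence d ≡ -3525 ≡ 35251 (mod 38776).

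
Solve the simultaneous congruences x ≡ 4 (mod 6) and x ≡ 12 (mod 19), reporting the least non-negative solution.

88

Write x = 4 + 6·k. Then 6·k ≡ 12 − 4 ≡ 8 (mod 19).
Need 6⁻¹ mod 19. Extended Euclid on (19, 6):
19 = 3×6 + 1
6 = 6×1 + 0
Back-substitute:
1 = 19 − 3·6
6⁻¹ ≡ 16 (mod 19), so k ≡ 16·8 ≡ 14 (mod 19).
x = 4 + 6·14 = 88.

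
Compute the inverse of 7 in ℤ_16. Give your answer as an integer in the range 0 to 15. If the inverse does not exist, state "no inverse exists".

7

Extended Euclidean algorithm:
16 = 2·7 + 2
7 = 3·2 + 1
2 = 2·1 + 0
Since gcd(7, 16) = 1, back-substitute to write 1 as a combination:
1 = 7 − 3·2
1 = −3·16 + 7·7
So 7·7 ≡ 1 (mod 16).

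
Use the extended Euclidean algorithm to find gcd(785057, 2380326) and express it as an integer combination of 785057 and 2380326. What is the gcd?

13

Euclidean algorithm:
2380326 = 3·785057 + 25155
785057 = 31·25155 + 5252
25155 = 4·5252 + 4147
5252 = 1·4147 + 1105
4147 = 3·1105 + 832
1105 = 1·832 + 273
832 = 3·273 + 13
273 = 21·13 + 0
gcd(785057, 2380326) = 13.
Back-substituting:
13 = 832 − 3·273
13 = −3·1105 + 4·832
13 = 4·4147 − 15·1105
13 = −15·5252 + 19·4147
13 = 19·25155 − 91·5252
13 = −91·785057 + 2840·25155
13 = 2840·2380326 − 8611·785057
So 13 = (2840)·2380326 + (-8611)·785057.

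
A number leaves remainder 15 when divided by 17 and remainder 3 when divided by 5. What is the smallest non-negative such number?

83

Write x = 15 + 17·k. Then 17·k ≡ 3 − 15 ≡ 3 (mod 5).
Need 17⁻¹ mod 5. Extended Euclid on (5, 2):
5 = 2*2 + 1
2 = 2*1 + 0
Back-substitute:
1 = 5 − 2·2
17⁻¹ ≡ 3 (mod 5), so k ≡ 3·3 ≡ 4 (mod 5).
x = 15 + 17·4 = 83.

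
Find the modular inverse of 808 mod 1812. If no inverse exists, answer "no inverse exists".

no inverse exists

Compute gcd(808, 1812):
1812 = 2×808 + 196
808 = 4×196 + 24
196 = 8×24 + 4
24 = 6×4 + 0
Since gcd = 4 > 1, 808 is not a unit mod 1812.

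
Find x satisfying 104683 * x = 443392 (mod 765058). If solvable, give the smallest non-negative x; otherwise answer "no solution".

327454

First find gcd(104683, 765058):
765058 = 7·104683 + 32277
104683 = 3·32277 + 7852
32277 = 4·7852 + 869
7852 = 9·869 + 31
869 = 28·31 + 1
31 = 31·1 + 0
gcd = 1, so a unique solution mod 765058 exists.
Back-substitute for the Bézout coefficients:
1 = 869 − 28·31
1 = −28·7852 + 253·869
1 = 253·32277 − 1040·7852
1 = −1040·104683 + 3373·32277
1 = 3373·765058 − 24651·104683
So 104683·(-24651) ≡ 1 (mod 765058), giving 104683⁻¹ ≡ 740407.
x ≡ 104683⁻¹·443392 ≡ 740407·443392 ≡ 327454 (mod 765058).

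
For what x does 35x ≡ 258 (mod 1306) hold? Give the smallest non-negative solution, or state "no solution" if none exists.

82

First find gcd(35, 1306):
1306 = 37·35 + 11
35 = 3·11 + 2
11 = 5·2 + 1
2 = 2·1 + 0
gcd = 1, so a unique solution mod 1306 exists.
Back-substitute for the Bézout coefficients:
1 = 11 − 5·2
1 = −5·35 + 16·11
1 = 16·1306 − 597·35
So 35·(-597) ≡ 1 (mod 1306), giving 35⁻¹ ≡ 709.
x ≡ 35⁻¹·258 ≡ 709·258 ≡ 82 (mod 1306).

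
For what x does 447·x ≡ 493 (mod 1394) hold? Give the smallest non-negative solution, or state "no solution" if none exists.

51

First find gcd(447, 1394):
1394 = 3·447 + 53
447 = 8·53 + 23
53 = 2·23 + 7
23 = 3·7 + 2
7 = 3·2 + 1
2 = 2·1 + 0
gcd = 1, so a unique solution mod 1394 exists.
Back-substitute for the Bézout coefficients:
1 = 7 − 3·2
1 = −3·23 + 10·7
1 = 10·53 − 23·23
1 = −23·447 + 194·53
1 = 194·1394 − 605·447
So 447·(-605) ≡ 1 (mod 1394), giving 447⁻¹ ≡ 789.
x ≡ 447⁻¹·493 ≡ 789·493 ≡ 51 (mod 1394).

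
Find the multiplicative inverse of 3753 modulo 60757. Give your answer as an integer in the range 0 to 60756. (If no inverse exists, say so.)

33592

Apply the Euclidean algorithm to 60757 and 3753:
60757 = 16×3753 + 709
3753 = 5×709 + 208
709 = 3×208 + 85
208 = 2×85 + 38
85 = 2×38 + 9
38 = 4×9 + 2
9 = 4×2 + 1
2 = 2×1 + 0
Since gcd(3753, 60757) = 1, back-substitute to write 1 as a combination:
1 = 9 − 4·2
1 = −4·38 + 17·9
1 = 17·85 − 38·38
1 = −38·208 + 93·85
1 = 93·709 − 317·208
1 = −317·3753 + 1678·709
1 = 1678·60757 − 27165·3753
Hence 3753⁻¹ ≡ -27165 ≡ 33592 (mod 60757).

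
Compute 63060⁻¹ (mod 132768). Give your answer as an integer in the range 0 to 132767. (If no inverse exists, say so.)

Compute gcd(63060, 132768):
132768 = 2×63060 + 6648
63060 = 9×6648 + 3228
6648 = 2×3228 + 192
3228 = 16×192 + 156
192 = 1×156 + 36
156 = 4×36 + 12
36 = 3×12 + 0
The gcd is 12, not 1, hence no inverse exists.

no inverse exists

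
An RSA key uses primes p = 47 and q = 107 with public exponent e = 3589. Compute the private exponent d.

φ(n) = (p−1)(q−1) = 46·106 = 4876.
Need d with 3589·d ≡ 1 (mod 4876). Apply the extended Euclidean algorithm:
4876 = 1·3589 + 1287
3589 = 2·1287 + 1015
1287 = 1·1015 + 272
1015 = 3·272 + 199
272 = 1·199 + 73
199 = 2·73 + 53
73 = 1·53 + 20
53 = 2·20 + 13
20 = 1·13 + 7
13 = 1·7 + 6
7 = 1·6 + 1
6 = 6·1 + 0
Back-substitute:
1 = 7 − 6
1 = −13 + 2·7
1 = 2·20 − 3·13
1 = −3·53 + 8·20
1 = 8·73 − 11·53
1 = −11·199 + 30·73
1 = 30·272 − 41·199
1 = −41·1015 + 153·272
1 = 153·1287 − 194·1015
1 = −194·3589 + 541·1287
1 = 541·4876 − 735·3589
So 3589·(-735) ≡ 1 (mod 4876), hence d ≡ -735 ≡ 4141 (mod 4876).

4141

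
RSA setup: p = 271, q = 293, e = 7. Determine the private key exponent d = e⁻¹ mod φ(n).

φ(n) = (p−1)(q−1) = 270·292 = 78840.
Need d with 7·d ≡ 1 (mod 78840). Apply the extended Euclidean algorithm:
78840 = 11262*7 + 6
7 = 1*6 + 1
6 = 6*1 + 0
Back-substitute:
1 = 7 − 6
1 = −78840 + 11263·7
So 7·11263 ≡ 1 (mod 78840), hence d = 11263.

11263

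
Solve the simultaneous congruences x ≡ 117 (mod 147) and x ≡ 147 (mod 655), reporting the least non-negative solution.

84642

Write x = 117 + 147·k. Then 147·k ≡ 147 − 117 ≡ 30 (mod 655).
Need 147⁻¹ mod 655. Extended Euclid on (655, 147):
655 = 4×147 + 67
147 = 2×67 + 13
67 = 5×13 + 2
13 = 6×2 + 1
2 = 2×1 + 0
Back-substitute:
1 = 13 − 6·2
1 = −6·67 + 31·13
1 = 31·147 − 68·67
1 = −68·655 + 303·147
147⁻¹ ≡ 303 (mod 655), so k ≡ 303·30 ≡ 575 (mod 655).
x = 117 + 147·575 = 84642.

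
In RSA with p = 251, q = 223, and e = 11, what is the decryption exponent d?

φ(n) = (p−1)(q−1) = 250·222 = 55500.
Need d with 11·d ≡ 1 (mod 55500). Apply the extended Euclidean algorithm:
55500 = 5045·11 + 5
11 = 2·5 + 1
5 = 5·1 + 0
Back-substitute:
1 = 11 − 2·5
1 = −2·55500 + 10091·11
So 11·10091 ≡ 1 (mod 55500), hence d = 10091.

10091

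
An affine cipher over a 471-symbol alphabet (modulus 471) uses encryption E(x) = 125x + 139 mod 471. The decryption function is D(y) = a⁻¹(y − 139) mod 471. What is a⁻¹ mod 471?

Run Euclid on (471, 125):
471 = 3×125 + 96
125 = 1×96 + 29
96 = 3×29 + 9
29 = 3×9 + 2
9 = 4×2 + 1
2 = 2×1 + 0
gcd = 1, so the inverse exists. Back-substitute:
1 = 9 − 4·2
1 = −4·29 + 13·9
1 = 13·96 − 43·29
1 = −43·125 + 56·96
1 = 56·471 − 211·125
So 125·(-211) ≡ 1 (mod 471), and -211 ≡ 260 (mod 471).

260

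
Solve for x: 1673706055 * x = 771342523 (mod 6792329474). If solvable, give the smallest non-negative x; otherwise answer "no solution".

423554543

First find gcd(1673706055, 6792329474):
6792329474 = 4×1673706055 + 97505254
1673706055 = 17×97505254 + 16116737
97505254 = 6×16116737 + 804832
16116737 = 20×804832 + 20097
804832 = 40×20097 + 952
20097 = 21×952 + 105
952 = 9×105 + 7
105 = 15×7 + 0
gcd = 7 and 7 | 771342523, so solutions exist. Divide through by 7: 239100865x ≡ 110191789 (mod 970332782).
Now find 239100865⁻¹ mod 970332782:
970332782 = 4*239100865 + 13929322
239100865 = 17*13929322 + 2302391
13929322 = 6*2302391 + 114976
2302391 = 20*114976 + 2871
114976 = 40*2871 + 136
2871 = 21*136 + 15
136 = 9*15 + 1
15 = 15*1 + 0
Back-substitute:
1 = 136 − 9·15
1 = −9·2871 + 190·136
1 = 190·114976 − 7609·2871
1 = −7609·2302391 + 152370·114976
1 = 152370·13929322 − 921829·2302391
1 = −921829·239100865 + 15823463·13929322
1 = 15823463·970332782 − 64215681·239100865
So 239100865·(-64215681) ≡ 1 (mod 970332782), i.e. 239100865⁻¹ ≡ 906117101.
Then x ≡ 906117101·110191789 ≡ 423554543 (mod 970332782); the smallest non-negative solution is x = 423554543.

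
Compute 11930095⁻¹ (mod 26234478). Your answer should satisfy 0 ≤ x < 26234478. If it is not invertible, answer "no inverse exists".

15503635

Extended Euclidean algorithm:
26234478 = 2·11930095 + 2374288
11930095 = 5·2374288 + 58655
2374288 = 40·58655 + 28088
58655 = 2·28088 + 2479
28088 = 11·2479 + 819
2479 = 3·819 + 22
819 = 37·22 + 5
22 = 4·5 + 2
5 = 2·2 + 1
2 = 2·1 + 0
gcd = 1, so the inverse exists. Back-substitute:
1 = 5 − 2·2
1 = −2·22 + 9·5
1 = 9·819 − 335·22
1 = −335·2479 + 1014·819
1 = 1014·28088 − 11489·2479
1 = −11489·58655 + 23992·28088
1 = 23992·2374288 − 971169·58655
1 = −971169·11930095 + 4879837·2374288
1 = 4879837·26234478 − 10730843·11930095
So 11930095·(-10730843) ≡ 1 (mod 26234478), and -10730843 ≡ 15503635 (mod 26234478).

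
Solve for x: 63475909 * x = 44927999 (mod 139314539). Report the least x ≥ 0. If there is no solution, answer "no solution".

no solution

gcd(63475909, 139314539):
139314539 = 2×63475909 + 12362721
63475909 = 5×12362721 + 1662304
12362721 = 7×1662304 + 726593
1662304 = 2×726593 + 209118
726593 = 3×209118 + 99239
209118 = 2×99239 + 10640
99239 = 9×10640 + 3479
10640 = 3×3479 + 203
3479 = 17×203 + 28
203 = 7×28 + 7
28 = 4×7 + 0
gcd = 7, but 7 ∤ 44927999, so the congruence has no solution.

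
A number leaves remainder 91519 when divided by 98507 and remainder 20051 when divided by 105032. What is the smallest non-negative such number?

280245427

Write x = 91519 + 98507·k. Then 98507·k ≡ 20051 − 91519 ≡ 33564 (mod 105032).
Need 98507⁻¹ mod 105032. Extended Euclid on (105032, 98507):
105032 = 1×98507 + 6525
98507 = 15×6525 + 632
6525 = 10×632 + 205
632 = 3×205 + 17
205 = 12×17 + 1
17 = 17×1 + 0
Back-substitute:
1 = 205 − 12·17
1 = −12·632 + 37·205
1 = 37·6525 − 382·632
1 = −382·98507 + 5767·6525
1 = 5767·105032 − 6149·98507
98507⁻¹ ≡ 98883 (mod 105032), so k ≡ 98883·33564 ≡ 2844 (mod 105032).
x = 91519 + 98507·2844 = 280245427.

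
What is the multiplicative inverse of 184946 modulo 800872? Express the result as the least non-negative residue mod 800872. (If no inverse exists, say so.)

no inverse exists

Euclidean algorithm on 800872, 184946:
800872 = 4·184946 + 61088
184946 = 3·61088 + 1682
61088 = 36·1682 + 536
1682 = 3·536 + 74
536 = 7·74 + 18
74 = 4·18 + 2
18 = 9·2 + 0
Since gcd = 2 > 1, 184946 is not a unit mod 800872.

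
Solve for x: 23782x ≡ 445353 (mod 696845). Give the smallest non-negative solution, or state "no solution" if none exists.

55369

First find gcd(23782, 696845):
696845 = 29*23782 + 7167
23782 = 3*7167 + 2281
7167 = 3*2281 + 324
2281 = 7*324 + 13
324 = 24*13 + 12
13 = 1*12 + 1
12 = 12*1 + 0
gcd = 1, so a unique solution mod 696845 exists.
Back-substitute for the Bézout coefficients:
1 = 13 − 12
1 = −324 + 25·13
1 = 25·2281 − 176·324
1 = −176·7167 + 553·2281
1 = 553·23782 − 1835·7167
1 = −1835·696845 + 53768·23782
So 23782·(53768) ≡ 1 (mod 696845), giving 23782⁻¹ ≡ 53768.
x ≡ 23782⁻¹·445353 ≡ 53768·445353 ≡ 55369 (mod 696845).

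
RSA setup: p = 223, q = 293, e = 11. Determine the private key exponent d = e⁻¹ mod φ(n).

φ(n) = (p−1)(q−1) = 222·292 = 64824.
Need d with 11·d ≡ 1 (mod 64824). Apply the extended Euclidean algorithm:
64824 = 5893×11 + 1
11 = 11×1 + 0
Back-substitute:
1 = 64824 − 5893·11
So 11·(-5893) ≡ 1 (mod 64824), hence d ≡ -5893 ≡ 58931 (mod 64824).

58931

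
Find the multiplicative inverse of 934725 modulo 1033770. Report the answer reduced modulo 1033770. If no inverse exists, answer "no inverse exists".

Compute gcd(934725, 1033770):
1033770 = 1·934725 + 99045
934725 = 9·99045 + 43320
99045 = 2·43320 + 12405
43320 = 3·12405 + 6105
12405 = 2·6105 + 195
6105 = 31·195 + 60
195 = 3·60 + 15
60 = 4·15 + 0
Since gcd = 15 > 1, 934725 is not a unit mod 1033770.

no inverse exists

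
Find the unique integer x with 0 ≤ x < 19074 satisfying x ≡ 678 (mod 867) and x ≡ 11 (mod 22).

8481

Write x = 678 + 867·k. Then 867·k ≡ 11 − 678 ≡ 15 (mod 22).
Need 867⁻¹ mod 22. Extended Euclid on (22, 9):
22 = 2×9 + 4
9 = 2×4 + 1
4 = 4×1 + 0
Back-substitute:
1 = 9 − 2·4
1 = −2·22 + 5·9
867⁻¹ ≡ 5 (mod 22), so k ≡ 5·15 ≡ 9 (mod 22).
x = 678 + 867·9 = 8481.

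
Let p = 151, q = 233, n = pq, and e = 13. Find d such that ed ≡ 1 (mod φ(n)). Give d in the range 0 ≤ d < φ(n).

2677

φ(n) = (p−1)(q−1) = 150·232 = 34800.
Need d with 13·d ≡ 1 (mod 34800). Apply the extended Euclidean algorithm:
34800 = 2676*13 + 12
13 = 1*12 + 1
12 = 12*1 + 0
Back-substitute:
1 = 13 − 12
1 = −34800 + 2677·13
So 13·2677 ≡ 1 (mod 34800), hence d = 2677.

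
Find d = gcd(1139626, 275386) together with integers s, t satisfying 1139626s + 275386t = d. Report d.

2

Repeated division:
1139626 = 4×275386 + 38082
275386 = 7×38082 + 8812
38082 = 4×8812 + 2834
8812 = 3×2834 + 310
2834 = 9×310 + 44
310 = 7×44 + 2
44 = 22×2 + 0
gcd(1139626, 275386) = 2.
Back-substituting:
2 = 310 − 7·44
2 = −7·2834 + 64·310
2 = 64·8812 − 199·2834
2 = −199·38082 + 860·8812
2 = 860·275386 − 6219·38082
2 = −6219·1139626 + 25736·275386
So 2 = (-6219)·1139626 + (25736)·275386.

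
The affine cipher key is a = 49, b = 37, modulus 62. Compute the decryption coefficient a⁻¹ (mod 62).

Apply the Euclidean algorithm to 62 and 49:
62 = 1·49 + 13
49 = 3·13 + 10
13 = 1·10 + 3
10 = 3·3 + 1
3 = 3·1 + 0
gcd = 1, so the inverse exists. Back-substitute:
1 = 10 − 3·3
1 = −3·13 + 4·10
1 = 4·49 − 15·13
1 = −15·62 + 19·49
So 49·19 ≡ 1 (mod 62).

19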